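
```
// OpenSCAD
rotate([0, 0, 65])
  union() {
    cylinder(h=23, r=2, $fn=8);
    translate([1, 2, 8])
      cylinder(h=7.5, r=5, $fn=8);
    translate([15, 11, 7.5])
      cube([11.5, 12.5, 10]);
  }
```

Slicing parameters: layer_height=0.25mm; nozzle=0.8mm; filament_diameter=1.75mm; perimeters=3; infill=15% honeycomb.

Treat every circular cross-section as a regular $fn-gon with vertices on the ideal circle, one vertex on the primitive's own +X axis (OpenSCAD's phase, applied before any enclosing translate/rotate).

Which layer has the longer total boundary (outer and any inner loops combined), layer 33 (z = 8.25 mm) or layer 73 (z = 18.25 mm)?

Layer 33 (z = 8.25): the r=2 cylinder gives a regular 8-gon of circumradius 2 (constant along its height) (perimeter = 2·8·2.000·sin(180°/8) = 12.25 mm); the r=5 cylinder at (1, 2) gives a regular 8-gon of circumradius 5 (constant along its height) (perimeter = 2·8·5.000·sin(180°/8) = 30.61 mm); the cube at (15, 11) (footprint 11.5×12.5) is included at this height (perimeter 48.00 mm); Taking the union: the regions partially overlap (shared area 11.31 mm²), so the edge portions inside another operand are dropped and the merged outline is re-measured after clipping — boundary = 78.61 mm; (whole slice rotated 65° about Z — lengths, areas and connectivity unchanged). So its perimeter = 78.61 mm. Layer 73 (z = 18.25): the r=2 cylinder gives a regular 8-gon of circumradius 2 (constant along its height) (perimeter = 2·8·2.000·sin(180°/8) = 12.25 mm); the cylinder at (1, 2) is absent (z outside [8, 15.5]); the cube at (15, 11) is not intersected at this z (z outside [7.5, 17.5]); Combining (union): only the r=2 cylinder is present, so the union is just that shape — boundary = 12.25 mm; (rotated 65° about Z; rotation is an isometry so areas/perimeters/island counts are preserved). So its perimeter = 12.25 mm. Layer 33 is larger (78.61 vs 12.25 mm).

layer 33 (z = 8.25 mm)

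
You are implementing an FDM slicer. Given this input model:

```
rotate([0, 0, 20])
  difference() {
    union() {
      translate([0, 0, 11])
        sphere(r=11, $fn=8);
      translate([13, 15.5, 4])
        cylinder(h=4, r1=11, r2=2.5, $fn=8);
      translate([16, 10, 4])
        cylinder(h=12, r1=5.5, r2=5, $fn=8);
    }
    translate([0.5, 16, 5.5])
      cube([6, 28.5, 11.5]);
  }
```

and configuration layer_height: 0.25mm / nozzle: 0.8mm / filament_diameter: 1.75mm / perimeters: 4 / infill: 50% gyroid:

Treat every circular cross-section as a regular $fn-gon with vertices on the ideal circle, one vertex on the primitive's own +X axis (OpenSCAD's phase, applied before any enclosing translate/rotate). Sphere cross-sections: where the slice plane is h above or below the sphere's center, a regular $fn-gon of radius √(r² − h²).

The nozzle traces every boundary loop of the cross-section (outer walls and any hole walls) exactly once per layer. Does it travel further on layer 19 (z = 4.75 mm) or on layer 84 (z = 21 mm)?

Layer 19 (z = 4.75): the r=11 sphere contributes a regular 8-gon of circumradius √(11²−6.25²) = 9.052 (perimeter = 2·8·9.052·sin(180°/8) = 55.42 mm); the cone at (13, 15.5) (r1=11→r2=2.5) has section circumradius 9.406 here — a regular 8-gon (perimeter = 2·8·9.406·sin(180°/8) = 57.59 mm); the cone at (16, 10) (r1=5.5→r2=5) has section circumradius 5.469 here — a regular 8-gon (perimeter = 2·8·5.469·sin(180°/8) = 33.48 mm); Merging all regions: the regions partially overlap (shared area 64.61 mm²), so the edge portions inside another operand are dropped and the merged outline is re-measured after clipping — boundary = 116.44 mm; the cube at (0.5, 16) does not reach this height (z outside [5.5, 17]); Taking the first minus the rest: none of the subtracted shapes is present at this height, so that combined region is unchanged — boundary = 116.44 mm; (rotated 20° about Z; rotation is an isometry so areas/perimeters/island counts are preserved). So its perimeter = 116.44 mm. Layer 84 (z = 21): the r=11 sphere slices to a regular 8-gon of circumradius 4.583 (√(r²−h²) with h=10 from center) (perimeter = 2·8·4.583·sin(180°/8) = 28.06 mm); the cone at (13, 15.5) is absent (z outside [4, 8]); the cone at (16, 10) is not intersected at this z (z outside [4, 16]); Merging all regions: only the r=11 sphere is present, so the union is just that shape — boundary = 28.06 mm; the cube at (0.5, 16) does not reach this height (z outside [5.5, 17]); After the difference (first − rest): none of the subtracted shapes is present at this height, so that combined region is unchanged — boundary = 28.06 mm; (whole slice rotated 20° about Z — lengths, areas and connectivity unchanged). So its perimeter = 28.06 mm. Layer 19 is larger (116.44 vs 28.06 mm).

layer 19 (z = 4.75 mm)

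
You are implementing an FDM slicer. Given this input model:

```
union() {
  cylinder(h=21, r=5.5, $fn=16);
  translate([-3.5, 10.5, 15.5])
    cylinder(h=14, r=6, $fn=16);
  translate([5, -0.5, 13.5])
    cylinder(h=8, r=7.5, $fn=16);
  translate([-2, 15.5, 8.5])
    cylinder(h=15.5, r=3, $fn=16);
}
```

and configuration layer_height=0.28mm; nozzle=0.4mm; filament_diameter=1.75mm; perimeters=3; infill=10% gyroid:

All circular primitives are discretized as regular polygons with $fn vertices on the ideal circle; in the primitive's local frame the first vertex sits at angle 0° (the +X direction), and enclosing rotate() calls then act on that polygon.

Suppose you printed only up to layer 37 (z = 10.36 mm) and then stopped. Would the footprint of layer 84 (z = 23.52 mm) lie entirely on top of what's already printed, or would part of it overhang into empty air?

part overhangs

Compare the two slices. At z = 10.36: the r=5.5 cylinder gives a regular 16-gon of circumradius 5.5 (constant along its height) (area = (16/2)·5.500²·sin(360°/16) = 92.61 mm²); the cylinder at (-3.5, 10.5) is absent (z outside [15.5, 29.5]); the cylinder at (5, -0.5) is not intersected at this z (z outside [13.5, 21.5]); the r=3 cylinder at (-2, 15.5) contributes a regular 16-gon of circumradius 3 (area = (16/2)·3.000²·sin(360°/16) = 27.55 mm²); Combining (union): the 2 present regions are separate (no shared area or edge), so areas and boundary lengths simply add and each stays a separate island — area = 120.16 mm². At z = 23.52: the cylinder is absent (z outside [0, 21]); the cylinder at (-3.5, 10.5): section is a regular 16-gon, circumradius r=6 (area = (16/2)·6.000²·sin(360°/16) = 110.21 mm²); the cylinder at (5, -0.5) is not intersected at this z (z outside [13.5, 21.5]); the cylinder at (-2, 15.5): section is a regular 16-gon, circumradius r=3 (area = (16/2)·3.000²·sin(360°/16) = 27.55 mm²); Merging all regions: the regions partially overlap — summed areas 137.77 mm² minus the doubly-counted overlap 16.42 mm² gives 121.35 mm² — area = 121.35 mm². Checking containment: at z = 23.52 the cross-section extends beyond the z = 10.36 cross-section by about 93.32 mm².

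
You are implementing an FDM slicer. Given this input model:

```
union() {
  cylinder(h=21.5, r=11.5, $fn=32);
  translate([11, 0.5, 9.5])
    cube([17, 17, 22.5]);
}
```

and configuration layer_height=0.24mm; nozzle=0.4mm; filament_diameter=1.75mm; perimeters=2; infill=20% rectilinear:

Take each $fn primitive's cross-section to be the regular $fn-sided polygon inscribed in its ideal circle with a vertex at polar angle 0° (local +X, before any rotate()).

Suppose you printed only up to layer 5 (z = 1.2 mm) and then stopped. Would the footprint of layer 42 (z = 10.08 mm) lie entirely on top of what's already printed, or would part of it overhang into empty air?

part overhangs

Compare the two slices. At z = 1.2: the r=11.5 cylinder contributes a regular 32-gon of circumradius 11.5 (area = (32/2)·11.500²·sin(360°/32) = 412.81 mm²); the cube at (11, 0.5) is absent (z outside [9.5, 32]); Taking the union: only the r=11.5 cylinder is present, so the union is just that shape — area = 412.81 mm². At z = 10.08: the r=11.5 cylinder contributes a regular 32-gon of circumradius 11.5 (area = (32/2)·11.500²·sin(360°/32) = 412.81 mm²); the cube at (11, 0.5) is present — its section is the full 17×17 rectangle (area 289.00 mm²); Merging all regions: the regions partially overlap — summed areas 701.81 mm² minus the doubly-counted overlap 0.76 mm² gives 701.05 mm² — area = 701.05 mm². Checking containment: at z = 10.08 the cross-section extends beyond the z = 1.2 cross-section by about 288.24 mm².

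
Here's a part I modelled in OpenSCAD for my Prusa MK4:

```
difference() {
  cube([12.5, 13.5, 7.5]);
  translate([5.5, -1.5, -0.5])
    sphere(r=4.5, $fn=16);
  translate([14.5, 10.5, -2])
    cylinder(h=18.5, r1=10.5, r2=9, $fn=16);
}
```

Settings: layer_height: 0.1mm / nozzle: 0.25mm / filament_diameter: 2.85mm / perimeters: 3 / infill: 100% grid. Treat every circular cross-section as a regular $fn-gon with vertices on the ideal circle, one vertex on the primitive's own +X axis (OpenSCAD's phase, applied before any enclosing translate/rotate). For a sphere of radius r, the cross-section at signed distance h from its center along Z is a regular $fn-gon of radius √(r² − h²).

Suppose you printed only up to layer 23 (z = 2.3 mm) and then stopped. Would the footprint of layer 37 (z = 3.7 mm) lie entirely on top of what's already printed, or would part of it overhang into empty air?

part overhangs

Compare the two slices. At z = 2.3: the cube is present — its section is the full 12.5×13.5 rectangle (area 168.75 mm²); the sphere at (5.5, -1.5): section is a regular 16-gon, circumradius = √(r²−h²) = √(4.5²−2.8²) = 3.523 (area = (16/2)·3.523²·sin(360°/16) = 37.99 mm²); the cone at (14.5, 10.5): at t=0.232 of its height the radius interpolates to r₁+(r₂−r₁)t = 10.151, giving a regular 16-gon of that circumradius (area = (16/2)·10.151²·sin(360°/16) = 315.48 mm²); After the difference (first − rest): starting from the 12.5×13.5 cube (168.75 mm²), the r=4.5 sphere at (5.5, -1.5) partially overlaps it — only the 8.89 mm² overlap (of its 37.99 mm²) is removed, clipping the outline; the cone at (14.5, 10.5) partially overlaps it — only the 82.53 mm² overlap (of its 315.48 mm²) is removed, clipping the outline — area = 77.34 mm². At z = 3.7: the cube is present — its section is the full 12.5×13.5 rectangle (area 168.75 mm²); the sphere at (5.5, -1.5): section is a regular 16-gon, circumradius = √(r²−h²) = √(4.5²−4.2²) = 1.616 (area = (16/2)·1.616²·sin(360°/16) = 7.99 mm²); the cone at (14.5, 10.5) (r1=10.5→r2=9) has section circumradius 10.038 here — a regular 16-gon (area = (16/2)·10.038²·sin(360°/16) = 308.47 mm²); After the difference (first − rest): starting from the 12.5×13.5 cube (168.75 mm²), the r=4.5 sphere at (5.5, -1.5) partially overlaps it — only the 0.07 mm² overlap (of its 7.99 mm²) is removed, clipping the outline; the cone at (14.5, 10.5) partially overlaps it — only the 80.66 mm² overlap (of its 308.47 mm²) is removed, clipping the outline — area = 88.03 mm². Checking containment: at z = 3.7 the cross-section extends beyond the z = 2.3 cross-section by about 10.69 mm².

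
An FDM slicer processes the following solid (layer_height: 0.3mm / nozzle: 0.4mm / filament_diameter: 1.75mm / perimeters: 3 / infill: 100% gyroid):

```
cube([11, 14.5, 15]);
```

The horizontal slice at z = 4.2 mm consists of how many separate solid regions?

At z = 4.2 mm: the cube is present — its section is the full 11×14.5 rectangle. The result has 1 disconnected region.

1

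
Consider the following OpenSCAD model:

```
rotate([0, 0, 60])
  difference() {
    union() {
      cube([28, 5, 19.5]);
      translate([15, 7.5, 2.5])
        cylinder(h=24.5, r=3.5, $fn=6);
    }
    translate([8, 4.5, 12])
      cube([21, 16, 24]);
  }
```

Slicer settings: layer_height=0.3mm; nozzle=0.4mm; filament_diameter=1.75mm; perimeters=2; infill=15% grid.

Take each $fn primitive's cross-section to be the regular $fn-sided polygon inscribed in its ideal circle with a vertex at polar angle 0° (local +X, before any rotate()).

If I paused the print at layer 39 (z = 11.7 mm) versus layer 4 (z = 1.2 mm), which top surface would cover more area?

Layer 39 (z = 11.7): the cube is present — its section is the full 28×5 rectangle (area 140.00 mm²); the r=3.5 cylinder at (15, 7.5) gives a regular 6-gon of circumradius 3.5 (constant along its height) (area = (6/2)·3.500²·sin(360°/6) = 31.83 mm²); Taking the union: the regions partially overlap — summed areas 171.83 mm² minus the doubly-counted overlap 2.02 mm² gives 169.80 mm² — area = 169.80 mm²; the cube at (8, 4.5) does not reach this height (z outside [12, 36]); Subtracting the remaining from the first: none of the subtracted shapes is present at this height, so that combined region is unchanged — area = 169.80 mm²; (whole slice rotated 60° about Z — lengths, areas and connectivity unchanged). So its area = 169.80 mm². Layer 4 (z = 1.2): the 28×5 cube contributes its full rectangle (area 140.00 mm²); the cylinder at (15, 7.5) is not intersected at this z (z outside [2.5, 27]); Merging all regions: only the 28×5 cube is present, so the union is just that shape — area = 140.00 mm²; the cube at (8, 4.5) is absent (z outside [12, 36]); After the difference (first − rest): none of the subtracted shapes is present at this height, so that combined region is unchanged — area = 140.00 mm²; (whole slice rotated 60° about Z — lengths, areas and connectivity unchanged). So its area = 140.00 mm². Layer 39 is larger (169.80 vs 140.00 mm²).

layer 39 (z = 11.7 mm)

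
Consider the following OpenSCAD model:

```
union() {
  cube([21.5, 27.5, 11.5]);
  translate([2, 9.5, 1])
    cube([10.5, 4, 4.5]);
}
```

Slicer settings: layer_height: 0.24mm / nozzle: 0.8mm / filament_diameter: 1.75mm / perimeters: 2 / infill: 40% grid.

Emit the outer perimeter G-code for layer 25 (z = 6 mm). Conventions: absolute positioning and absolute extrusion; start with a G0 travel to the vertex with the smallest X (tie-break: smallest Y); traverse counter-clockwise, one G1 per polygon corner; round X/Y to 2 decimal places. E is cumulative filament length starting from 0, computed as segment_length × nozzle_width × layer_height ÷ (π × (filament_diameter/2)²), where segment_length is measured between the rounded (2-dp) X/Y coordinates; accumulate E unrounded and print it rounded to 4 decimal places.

At z = 6 mm: the 21.5×27.5 cube contributes its full rectangle; the cube at (2, 9.5) is absent (z outside [1, 5.5]); Merging all regions: only the 21.5×27.5 cube is present, so the union is just that shape — 1 connected region. The outline is a single polygon with 4 vertices. Extrusion per mm of travel: 0.8 × 0.24 / (π × 0.875²) = 0.079824. Accumulating E over each segment gives final E = 7.8228.

G0 X0.00 Y0.00 Z6.00
G1 X21.50 Y0.00 E1.7162
G1 X21.50 Y27.50 E3.9114
G1 X0.00 Y27.50 E5.6276
G1 X0.00 Y0.00 E7.8228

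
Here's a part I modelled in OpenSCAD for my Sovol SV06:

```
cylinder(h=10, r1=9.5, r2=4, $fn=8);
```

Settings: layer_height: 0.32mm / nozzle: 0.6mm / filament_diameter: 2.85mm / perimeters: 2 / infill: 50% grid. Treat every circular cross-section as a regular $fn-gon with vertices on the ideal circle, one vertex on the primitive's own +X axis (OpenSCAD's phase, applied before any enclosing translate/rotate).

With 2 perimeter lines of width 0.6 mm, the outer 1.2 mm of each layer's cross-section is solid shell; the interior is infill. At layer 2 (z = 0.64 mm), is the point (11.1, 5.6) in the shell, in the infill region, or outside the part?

outside

At z = 0.64 mm: the cone contributes a regular 8-gon of circumradius 9.148 (interpolated between r1=9.5 and r2=4 at t=0.064). Overall, the cross-section is a single solid region. The nearest boundary edge runs (9.15, 0.00)→(6.47, 6.47); distance from the point to it = 3.95 mm. The point is not inside any of the regions above, so it lies outside the cross-section (3.95 mm from the nearest boundary).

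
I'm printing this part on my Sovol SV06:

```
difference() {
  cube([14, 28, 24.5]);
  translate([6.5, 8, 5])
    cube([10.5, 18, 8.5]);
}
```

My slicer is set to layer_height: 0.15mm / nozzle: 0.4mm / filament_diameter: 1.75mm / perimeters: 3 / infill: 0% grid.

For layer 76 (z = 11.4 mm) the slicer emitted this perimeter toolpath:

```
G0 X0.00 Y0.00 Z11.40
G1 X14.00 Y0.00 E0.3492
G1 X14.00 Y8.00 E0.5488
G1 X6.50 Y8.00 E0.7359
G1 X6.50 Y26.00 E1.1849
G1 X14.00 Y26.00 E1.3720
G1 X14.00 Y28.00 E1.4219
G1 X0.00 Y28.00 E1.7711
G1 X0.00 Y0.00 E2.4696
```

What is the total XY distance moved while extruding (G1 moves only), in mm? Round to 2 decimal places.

99.00 mm

Sum the Euclidean lengths of each G1 segment: total = 99.00 mm.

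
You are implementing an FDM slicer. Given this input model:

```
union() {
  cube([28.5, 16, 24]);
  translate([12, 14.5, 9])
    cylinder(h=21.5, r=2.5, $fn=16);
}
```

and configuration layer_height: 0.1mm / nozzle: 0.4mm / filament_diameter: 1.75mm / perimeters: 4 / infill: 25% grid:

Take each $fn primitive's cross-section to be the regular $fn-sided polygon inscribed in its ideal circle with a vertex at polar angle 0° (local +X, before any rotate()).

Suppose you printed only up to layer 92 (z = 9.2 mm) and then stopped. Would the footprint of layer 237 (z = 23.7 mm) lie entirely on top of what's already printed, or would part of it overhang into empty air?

entirely on top

Compare the two slices. At z = 9.2: the cube is present — its section is the full 28.5×16 rectangle (area 456.00 mm²); the r=2.5 cylinder at (12, 14.5) gives a regular 16-gon of circumradius 2.5 (constant along its height) (area = (16/2)·2.500²·sin(360°/16) = 19.13 mm²); Merging all regions: the regions partially overlap — summed areas 475.13 mm² minus the doubly-counted overlap 16.48 mm² gives 458.65 mm² — area = 458.65 mm². At z = 23.7: the 28.5×16 cube contributes its full rectangle (area 456.00 mm²); the r=2.5 cylinder at (12, 14.5) gives a regular 16-gon of circumradius 2.5 (constant along its height) (area = (16/2)·2.500²·sin(360°/16) = 19.13 mm²); Combining (union): the regions partially overlap — summed areas 475.13 mm² minus the doubly-counted overlap 16.48 mm² gives 458.65 mm² — area = 458.65 mm². Checking containment: the cross-section at z = 23.7 is a subset of the cross-section at z = 9.2.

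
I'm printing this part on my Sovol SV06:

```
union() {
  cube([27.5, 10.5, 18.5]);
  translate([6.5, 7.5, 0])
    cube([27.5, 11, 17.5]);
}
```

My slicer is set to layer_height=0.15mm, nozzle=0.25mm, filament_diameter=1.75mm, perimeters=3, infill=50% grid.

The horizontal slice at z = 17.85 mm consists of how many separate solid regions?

1

At z = 17.85 mm: the cube (footprint 27.5×10.5) is included at this height; the cube at (6.5, 7.5) does not reach this height (z outside [0, 17.5]); Taking the union: only the 27.5×10.5 cube is present, so the union is just that shape — 1 connected region. The result has 1 disconnected region.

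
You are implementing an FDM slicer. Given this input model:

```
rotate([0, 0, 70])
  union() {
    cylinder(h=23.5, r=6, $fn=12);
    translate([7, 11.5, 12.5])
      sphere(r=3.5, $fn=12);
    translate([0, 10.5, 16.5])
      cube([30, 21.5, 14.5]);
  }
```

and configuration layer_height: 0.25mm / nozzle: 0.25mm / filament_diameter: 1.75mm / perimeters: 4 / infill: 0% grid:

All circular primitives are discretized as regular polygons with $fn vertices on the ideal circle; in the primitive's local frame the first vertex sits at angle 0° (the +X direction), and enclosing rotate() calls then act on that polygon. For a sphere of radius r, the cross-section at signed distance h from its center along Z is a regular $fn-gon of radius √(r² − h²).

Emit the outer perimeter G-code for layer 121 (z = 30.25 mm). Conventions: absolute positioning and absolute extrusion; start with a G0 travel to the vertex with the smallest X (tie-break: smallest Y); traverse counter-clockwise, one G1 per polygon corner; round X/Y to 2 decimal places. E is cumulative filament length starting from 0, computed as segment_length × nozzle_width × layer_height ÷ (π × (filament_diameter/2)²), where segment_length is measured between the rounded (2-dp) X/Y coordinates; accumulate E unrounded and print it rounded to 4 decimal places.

G0 X-30.07 Y10.94 Z30.25
G1 X-9.87 Y3.59 E0.5586
G1 X0.39 Y31.78 E1.3381
G1 X-19.81 Y39.14 E1.8967
G1 X-30.07 Y10.94 E2.6765

At z = 30.25 mm: the cylinder is not intersected at this z (z outside [0, 23.5]); the sphere at (7, 11.5) is absent (|z−center|=17.750 > r=3.5); the cube at (0, 10.5) is present — its section is the full 30×21.5 rectangle; Taking the union: only the 30×21.5 cube at (0, 10.5) is present, so the union is just that shape — 1 connected region; (whole slice rotated 70° about Z — lengths, areas and connectivity unchanged). The outline is a single polygon with 4 vertices. Extrusion per mm of travel: 0.25 × 0.25 / (π × 0.875²) = 0.025984. Accumulating E over each segment gives final E = 2.6765.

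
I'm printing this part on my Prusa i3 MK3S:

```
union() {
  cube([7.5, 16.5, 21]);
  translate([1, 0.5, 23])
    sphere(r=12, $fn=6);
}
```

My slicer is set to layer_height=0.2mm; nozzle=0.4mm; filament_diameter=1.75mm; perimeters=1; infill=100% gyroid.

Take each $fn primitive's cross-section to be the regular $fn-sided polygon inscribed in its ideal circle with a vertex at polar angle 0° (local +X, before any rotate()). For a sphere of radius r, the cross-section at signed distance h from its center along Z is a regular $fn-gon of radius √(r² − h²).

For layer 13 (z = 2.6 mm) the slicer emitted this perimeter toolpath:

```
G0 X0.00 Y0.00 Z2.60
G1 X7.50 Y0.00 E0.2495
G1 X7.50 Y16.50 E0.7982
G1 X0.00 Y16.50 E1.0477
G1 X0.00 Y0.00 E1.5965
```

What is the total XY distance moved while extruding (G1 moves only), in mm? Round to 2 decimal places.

Sum the Euclidean lengths of each G1 segment: total = 48.00 mm.

48.00 mm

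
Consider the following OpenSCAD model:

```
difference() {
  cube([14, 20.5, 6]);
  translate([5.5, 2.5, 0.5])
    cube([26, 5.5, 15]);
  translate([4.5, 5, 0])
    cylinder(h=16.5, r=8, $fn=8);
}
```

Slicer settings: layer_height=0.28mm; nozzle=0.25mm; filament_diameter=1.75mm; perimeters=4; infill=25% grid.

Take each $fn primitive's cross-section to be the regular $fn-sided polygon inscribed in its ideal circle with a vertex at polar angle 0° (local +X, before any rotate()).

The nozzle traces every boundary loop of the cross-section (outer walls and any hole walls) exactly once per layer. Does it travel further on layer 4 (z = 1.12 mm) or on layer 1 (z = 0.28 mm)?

layer 1 (z = 0.28 mm)

Layer 4 (z = 1.12): the cube (footprint 14×20.5) is included at this height (perimeter 69.00 mm); the 26×5.5 cube at (5.5, 2.5) contributes its full rectangle (perimeter 63.00 mm); the r=8 cylinder at (4.5, 5) gives a regular 8-gon of circumradius 8 (constant along its height) (perimeter = 2·8·8.000·sin(180°/8) = 48.98 mm); Taking the first minus the rest: starting from the 14×20.5 cube, the 26×5.5 cube at (5.5, 2.5) partially overlaps it — only the 46.75 mm² overlap (of its 143.00 mm²) is removed, clipping the outline; the r=8 cylinder at (4.5, 5) partially overlaps it — only the 99.04 mm² overlap (of its 181.02 mm²) is removed, clipping the outline — boundary = 63.79 mm. So its perimeter = 63.79 mm. Layer 1 (z = 0.28): the 14×20.5 cube contributes its full rectangle (perimeter 69.00 mm); the cube at (5.5, 2.5) does not reach this height (z outside [0.5, 15.5]); the cylinder at (4.5, 5): section is a regular 8-gon, circumradius r=8 (perimeter = 2·8·8.000·sin(180°/8) = 48.98 mm); Subtracting the remaining from the first: starting from the 14×20.5 cube, the r=8 cylinder at (4.5, 5) partially overlaps it — only the 134.38 mm² overlap (of its 181.02 mm²) is removed, clipping the outline — boundary = 69.96 mm. So its perimeter = 69.96 mm. Layer 1 is larger (69.96 vs 63.79 mm).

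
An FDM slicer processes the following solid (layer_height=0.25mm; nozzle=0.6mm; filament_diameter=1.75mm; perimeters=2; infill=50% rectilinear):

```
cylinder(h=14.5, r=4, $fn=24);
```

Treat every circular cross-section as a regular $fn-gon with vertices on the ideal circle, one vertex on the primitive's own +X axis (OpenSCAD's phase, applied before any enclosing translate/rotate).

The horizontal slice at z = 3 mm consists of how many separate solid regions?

At z = 3 mm: the r=4 cylinder contributes a regular 24-gon of circumradius 4. The result has 1 disconnected region.

1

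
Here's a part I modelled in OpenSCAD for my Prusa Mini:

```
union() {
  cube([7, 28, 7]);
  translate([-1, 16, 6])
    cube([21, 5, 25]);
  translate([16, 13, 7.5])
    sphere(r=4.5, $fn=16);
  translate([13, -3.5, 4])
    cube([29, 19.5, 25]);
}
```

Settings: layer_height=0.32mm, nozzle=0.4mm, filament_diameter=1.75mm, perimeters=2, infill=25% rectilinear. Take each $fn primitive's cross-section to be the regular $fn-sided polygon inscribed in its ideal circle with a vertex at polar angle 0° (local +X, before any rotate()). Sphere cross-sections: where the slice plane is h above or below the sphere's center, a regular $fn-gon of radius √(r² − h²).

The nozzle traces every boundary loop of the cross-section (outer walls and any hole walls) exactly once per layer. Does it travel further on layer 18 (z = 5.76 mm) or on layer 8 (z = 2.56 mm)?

layer 18 (z = 5.76 mm)

Layer 18 (z = 5.76): the 7×28 cube contributes its full rectangle (perimeter 70.00 mm); the cube at (-1, 16) is absent (z outside [6, 31]); the r=4.5 sphere at (16, 13) slices to a regular 16-gon of circumradius 4.150 (√(r²−h²) with h=1.74 from center) (perimeter = 2·16·4.150·sin(180°/16) = 25.91 mm); the cube at (13, -3.5) is present — its section is the full 29×19.5 rectangle (perimeter 97.00 mm); Taking the union: the regions partially overlap (shared area 44.34 mm²), so the edge portions inside another operand are dropped and the merged outline is re-measured after clipping — boundary = 168.14 mm. So its perimeter = 168.14 mm. Layer 8 (z = 2.56): the cube is present — its section is the full 7×28 rectangle (perimeter 70.00 mm); the cube at (-1, 16) does not reach this height (z outside [6, 31]); the sphere at (16, 13) does not reach this height (|z−center|=4.940 > r=4.5); the cube at (13, -3.5) is absent (z outside [4, 29]); Combining (union): only the 7×28 cube is present, so the union is just that shape — boundary = 70.00 mm. So its perimeter = 70.00 mm. Layer 18 is larger (168.14 vs 70.00 mm).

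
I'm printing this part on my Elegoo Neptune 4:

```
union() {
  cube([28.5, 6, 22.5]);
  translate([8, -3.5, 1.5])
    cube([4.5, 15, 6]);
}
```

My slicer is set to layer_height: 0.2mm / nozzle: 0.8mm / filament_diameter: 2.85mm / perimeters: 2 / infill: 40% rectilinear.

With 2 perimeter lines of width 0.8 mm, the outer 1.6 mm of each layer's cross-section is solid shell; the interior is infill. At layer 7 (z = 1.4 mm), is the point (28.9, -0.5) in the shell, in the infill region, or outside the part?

At z = 1.4 mm: the 28.5×6 cube contributes its full rectangle; the cube at (8, -3.5) does not reach this height (z outside [1.5, 7.5]); Merging all regions: only the 28.5×6 cube is present, so the union is just that shape — 1 connected region. Overall, the cross-section is a single solid region. The nearest boundary edge runs (0.00, 0.00)→(28.50, 0.00); distance from the point to it = 0.64 mm. The point is not inside any of the regions above, so it lies outside the cross-section (0.64 mm from the nearest boundary).

outside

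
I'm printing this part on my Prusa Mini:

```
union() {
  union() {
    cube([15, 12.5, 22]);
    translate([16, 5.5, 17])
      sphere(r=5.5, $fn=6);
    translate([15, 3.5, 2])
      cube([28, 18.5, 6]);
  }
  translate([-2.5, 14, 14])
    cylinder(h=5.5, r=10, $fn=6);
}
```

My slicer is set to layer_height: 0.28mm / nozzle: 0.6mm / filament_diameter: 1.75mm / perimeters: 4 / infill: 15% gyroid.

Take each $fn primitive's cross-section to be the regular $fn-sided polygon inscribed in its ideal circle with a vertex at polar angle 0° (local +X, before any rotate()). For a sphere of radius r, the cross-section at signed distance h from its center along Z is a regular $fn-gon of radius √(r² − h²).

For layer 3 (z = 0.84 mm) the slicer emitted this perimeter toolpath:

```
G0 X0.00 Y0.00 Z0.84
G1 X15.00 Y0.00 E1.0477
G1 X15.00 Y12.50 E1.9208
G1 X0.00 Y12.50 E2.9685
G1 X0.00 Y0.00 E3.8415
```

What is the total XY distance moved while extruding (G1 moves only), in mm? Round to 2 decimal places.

55.00 mm

Sum the Euclidean lengths of each G1 segment: total = 55.00 mm.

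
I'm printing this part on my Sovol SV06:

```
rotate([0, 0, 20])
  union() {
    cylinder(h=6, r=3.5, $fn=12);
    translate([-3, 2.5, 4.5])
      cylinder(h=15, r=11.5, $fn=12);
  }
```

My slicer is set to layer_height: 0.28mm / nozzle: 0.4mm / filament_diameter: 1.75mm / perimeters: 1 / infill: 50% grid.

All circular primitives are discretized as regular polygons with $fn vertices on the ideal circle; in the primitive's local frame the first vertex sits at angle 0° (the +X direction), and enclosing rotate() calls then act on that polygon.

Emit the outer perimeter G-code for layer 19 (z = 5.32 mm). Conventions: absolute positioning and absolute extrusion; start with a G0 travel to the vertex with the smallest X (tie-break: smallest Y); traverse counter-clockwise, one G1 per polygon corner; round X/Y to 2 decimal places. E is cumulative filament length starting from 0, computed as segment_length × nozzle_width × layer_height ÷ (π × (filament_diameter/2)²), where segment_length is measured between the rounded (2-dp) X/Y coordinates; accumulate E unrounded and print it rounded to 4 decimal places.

At z = 5.32 mm: the cylinder: section is a regular 12-gon, circumradius r=3.5; the r=11.5 cylinder at (-3, 2.5) gives a regular 12-gon of circumradius 11.5 (constant along its height); Taking the union: the r=3.5 cylinder lies entirely inside the r=11.5 cylinder at (-3, 2.5), so the union is just the r=11.5 cylinder at (-3, 2.5) — 1 connected region; (whole slice rotated 20° about Z — lengths, areas and connectivity unchanged). The outline is a single polygon with 12 vertices. Extrusion per mm of travel: 0.4 × 0.28 / (π × 0.875²) = 0.046564. Accumulating E over each segment gives final E = 3.3264.

G0 X-15.00 Y3.32 Z5.32
G1 X-14.48 Y-2.61 E0.2772
G1 X-11.07 Y-7.49 E0.5544
G1 X-5.67 Y-10.00 E0.8317
G1 X0.26 Y-9.48 E1.1089
G1 X5.14 Y-6.07 E1.3861
G1 X7.65 Y-0.67 E1.6634
G1 X7.13 Y5.26 E1.9405
G1 X3.72 Y10.13 E2.2174
G1 X-1.68 Y12.65 E2.4949
G1 X-7.61 Y12.13 E2.7720
G1 X-12.48 Y8.72 E3.0489
G1 X-15.00 Y3.32 E3.3264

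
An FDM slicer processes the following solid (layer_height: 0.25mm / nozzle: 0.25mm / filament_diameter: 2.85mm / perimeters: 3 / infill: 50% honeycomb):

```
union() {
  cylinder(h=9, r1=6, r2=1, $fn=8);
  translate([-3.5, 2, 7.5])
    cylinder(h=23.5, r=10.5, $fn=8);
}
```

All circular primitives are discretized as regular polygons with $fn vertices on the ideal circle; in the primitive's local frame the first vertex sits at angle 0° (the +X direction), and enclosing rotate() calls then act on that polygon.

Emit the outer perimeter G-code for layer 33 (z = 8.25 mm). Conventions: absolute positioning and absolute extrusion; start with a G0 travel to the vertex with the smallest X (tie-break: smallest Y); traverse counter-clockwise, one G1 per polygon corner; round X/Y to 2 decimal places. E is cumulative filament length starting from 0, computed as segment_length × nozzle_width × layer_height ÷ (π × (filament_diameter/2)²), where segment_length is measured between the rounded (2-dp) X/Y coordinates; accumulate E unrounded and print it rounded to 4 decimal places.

At z = 8.25 mm: the cone: at t=0.917 of its height the radius interpolates to r₁+(r₂−r₁)t = 1.417, giving a regular 8-gon of that circumradius; the r=10.5 cylinder at (-3.5, 2) contributes a regular 8-gon of circumradius 10.5; Merging all regions: the cone lies entirely inside the r=10.5 cylinder at (-3.5, 2), so the union is just the r=10.5 cylinder at (-3.5, 2) — 1 connected region. The outline is a single polygon with 8 vertices. Extrusion per mm of travel: 0.25 × 0.25 / (π × 1.425²) = 0.009797. Accumulating E over each segment gives final E = 0.6297.

G0 X-14.00 Y2.00 Z8.25
G1 X-10.92 Y-5.42 E0.0787
G1 X-3.50 Y-8.50 E0.1574
G1 X3.92 Y-5.42 E0.2361
G1 X7.00 Y2.00 E0.3148
G1 X3.92 Y9.42 E0.3935
G1 X-3.50 Y12.50 E0.4723
G1 X-10.92 Y9.42 E0.5510
G1 X-14.00 Y2.00 E0.6297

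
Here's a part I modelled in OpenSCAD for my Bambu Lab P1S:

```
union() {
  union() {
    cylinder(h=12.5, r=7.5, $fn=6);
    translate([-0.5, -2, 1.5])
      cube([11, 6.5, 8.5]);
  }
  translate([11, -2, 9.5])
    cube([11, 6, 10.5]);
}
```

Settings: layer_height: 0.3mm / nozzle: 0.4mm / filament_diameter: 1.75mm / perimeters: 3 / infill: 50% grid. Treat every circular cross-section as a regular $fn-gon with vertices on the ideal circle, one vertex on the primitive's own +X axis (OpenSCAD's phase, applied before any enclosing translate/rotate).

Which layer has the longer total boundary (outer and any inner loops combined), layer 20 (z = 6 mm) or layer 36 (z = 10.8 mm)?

Layer 20 (z = 6): the r=7.5 cylinder contributes a regular 6-gon of circumradius 7.5 (perimeter = 2·6·7.500·sin(180°/6) = 45.00 mm); the cube at (-0.5, -2) is present — its section is the full 11×6.5 rectangle (perimeter 35.00 mm); Merging all regions: the regions partially overlap (shared area 45.00 mm²), so the edge portions inside another operand are dropped and the merged outline is re-measured after clipping — boundary = 53.75 mm; the cube at (11, -2) does not reach this height (z outside [9.5, 20]); Taking the union: only the result so far is present, so the union is just that shape — boundary = 53.75 mm. So its perimeter = 53.75 mm. Layer 36 (z = 10.8): the cylinder: section is a regular 6-gon, circumradius r=7.5 (perimeter = 2·6·7.500·sin(180°/6) = 45.00 mm); the cube at (-0.5, -2) is not intersected at this z (z outside [1.5, 10]); Taking the union: only the r=7.5 cylinder is present, so the union is just that shape — boundary = 45.00 mm; the 11×6 cube at (11, -2) contributes its full rectangle (perimeter 34.00 mm); Merging all regions: the 2 present regions are separate (no shared area or edge), so areas and boundary lengths simply add and each stays a separate island — boundary = 79.00 mm. So its perimeter = 79.00 mm. Layer 36 is larger (79.00 vs 53.75 mm).

layer 36 (z = 10.8 mm)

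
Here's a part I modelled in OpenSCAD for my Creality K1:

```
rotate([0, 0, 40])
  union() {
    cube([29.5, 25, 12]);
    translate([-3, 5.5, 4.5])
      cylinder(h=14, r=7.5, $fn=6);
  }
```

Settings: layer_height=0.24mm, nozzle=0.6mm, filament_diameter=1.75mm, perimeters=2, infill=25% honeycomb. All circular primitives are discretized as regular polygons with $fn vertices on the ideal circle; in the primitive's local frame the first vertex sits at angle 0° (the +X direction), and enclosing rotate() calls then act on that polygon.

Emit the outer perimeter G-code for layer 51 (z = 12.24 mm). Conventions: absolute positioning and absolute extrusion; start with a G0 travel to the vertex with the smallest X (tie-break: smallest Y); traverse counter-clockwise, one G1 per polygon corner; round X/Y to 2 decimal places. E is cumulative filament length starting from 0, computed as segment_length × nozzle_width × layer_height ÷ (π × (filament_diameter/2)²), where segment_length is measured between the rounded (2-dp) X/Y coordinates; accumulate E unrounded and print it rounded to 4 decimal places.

At z = 12.24 mm: the cube is absent (z outside [0, 12]); the r=7.5 cylinder at (-3, 5.5) contributes a regular 6-gon of circumradius 7.5; Taking the union: only the r=7.5 cylinder at (-3, 5.5) is present, so the union is just that shape — 1 connected region; (whole slice rotated 40° about Z — lengths, areas and connectivity unchanged). The outline is a single polygon with 6 vertices. Extrusion per mm of travel: 0.6 × 0.24 / (π × 0.875²) = 0.059868. Accumulating E over each segment gives final E = 2.6940.

G0 X-12.88 Y4.85 Z12.24
G1 X-11.58 Y-2.54 E0.4492
G1 X-4.53 Y-5.10 E0.8983
G1 X1.21 Y-0.28 E1.3470
G1 X-0.09 Y7.11 E1.7962
G1 X-7.14 Y9.67 E2.2452
G1 X-12.88 Y4.85 E2.6940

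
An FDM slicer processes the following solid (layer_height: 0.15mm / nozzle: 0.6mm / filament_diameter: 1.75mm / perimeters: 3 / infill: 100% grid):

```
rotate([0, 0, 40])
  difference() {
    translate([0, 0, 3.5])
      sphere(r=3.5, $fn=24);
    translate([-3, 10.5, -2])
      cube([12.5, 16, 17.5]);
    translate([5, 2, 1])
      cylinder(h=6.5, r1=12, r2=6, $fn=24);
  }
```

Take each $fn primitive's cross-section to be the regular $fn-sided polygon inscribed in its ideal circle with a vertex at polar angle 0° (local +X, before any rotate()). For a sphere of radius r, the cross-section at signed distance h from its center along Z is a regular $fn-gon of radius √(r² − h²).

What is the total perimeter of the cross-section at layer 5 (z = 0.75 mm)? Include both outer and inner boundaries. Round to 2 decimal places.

At z = 0.75 mm: the r=3.5 sphere contributes a regular 24-gon of circumradius √(3.5²−2.75²) = 2.165 (perimeter = 2·24·2.165·sin(180°/24) = 13.56 mm); the 12.5×16 cube at (-3, 10.5) contributes its full rectangle (perimeter 57.00 mm); the cone at (5, 2) is not intersected at this z (z outside [1, 7.5]); Taking the first minus the rest: starting from the r=3.5 sphere, the 12.5×16 cube at (-3, 10.5) misses the remaining region (no effect) — boundary = 13.56 mm; (whole slice rotated 40° about Z — lengths, areas and connectivity unchanged). Overall, the cross-section is a single solid region. Total boundary length (outer) = 13.56 mm.

13.56 mm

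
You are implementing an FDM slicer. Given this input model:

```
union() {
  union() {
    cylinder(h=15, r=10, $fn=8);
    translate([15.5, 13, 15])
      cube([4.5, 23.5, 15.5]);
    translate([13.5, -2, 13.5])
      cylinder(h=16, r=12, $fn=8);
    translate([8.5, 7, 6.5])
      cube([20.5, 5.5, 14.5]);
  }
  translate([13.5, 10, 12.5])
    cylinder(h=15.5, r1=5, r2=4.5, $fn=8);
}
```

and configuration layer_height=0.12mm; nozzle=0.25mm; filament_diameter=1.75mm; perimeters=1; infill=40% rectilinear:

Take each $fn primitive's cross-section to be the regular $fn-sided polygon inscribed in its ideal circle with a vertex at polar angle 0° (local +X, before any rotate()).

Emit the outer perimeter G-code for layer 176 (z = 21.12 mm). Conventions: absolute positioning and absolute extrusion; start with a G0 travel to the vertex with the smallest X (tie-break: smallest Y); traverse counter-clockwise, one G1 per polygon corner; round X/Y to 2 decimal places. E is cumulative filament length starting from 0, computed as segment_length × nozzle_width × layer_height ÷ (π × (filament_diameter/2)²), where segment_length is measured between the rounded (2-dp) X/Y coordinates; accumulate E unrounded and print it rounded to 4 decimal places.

At z = 21.12 mm: the cylinder is absent (z outside [0, 15]); the cube at (15.5, 13) (footprint 4.5×23.5) is included at this height; the cylinder at (13.5, -2): section is a regular 8-gon, circumradius r=12; the cube at (8.5, 7) is absent (z outside [6.5, 21]); Merging all regions: the 2 present regions are separate (no shared area or edge), so areas and boundary lengths simply add and each stays a separate island — 2 connected regions; the cone at (13.5, 10): at t=0.556 of its height the radius interpolates to r₁+(r₂−r₁)t = 4.722, giving a regular 8-gon of that circumradius; Combining (union): the regions partially overlap (shared area 24.50 mm²), so overlapping operands fuse into one piece — 1 connected region. The outline is a single polygon with 18 vertices. Extrusion per mm of travel: 0.25 × 0.12 / (π × 0.875²) = 0.012473. Accumulating E over each segment gives final E = 1.6795.

G0 X1.50 Y-2.00 Z21.12
G1 X5.01 Y-10.49 E0.1146
G1 X13.50 Y-14.00 E0.2292
G1 X21.99 Y-10.49 E0.3438
G1 X25.50 Y-2.00 E0.4583
G1 X21.99 Y6.49 E0.5729
G1 X17.53 Y8.33 E0.6331
G1 X18.22 Y10.00 E0.6556
G1 X16.98 Y13.00 E0.6961
G1 X20.00 Y13.00 E0.7338
G1 X20.00 Y36.50 E1.0269
G1 X15.50 Y36.50 E1.0830
G1 X15.50 Y13.89 E1.3650
G1 X13.50 Y14.72 E1.3920
G1 X10.16 Y13.34 E1.4371
G1 X8.78 Y10.00 E1.4822
G1 X9.47 Y8.33 E1.5047
G1 X5.01 Y6.49 E1.5649
G1 X1.50 Y-2.00 E1.6795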